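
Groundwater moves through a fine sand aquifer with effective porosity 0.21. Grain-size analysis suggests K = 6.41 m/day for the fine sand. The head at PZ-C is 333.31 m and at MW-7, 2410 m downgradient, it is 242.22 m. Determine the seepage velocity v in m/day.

1.15

Hydraulic gradient i = (333.31 − 242.22) / 2410 = 91.09 / 2410 = 0.03780.
Darcy flux q = K · i = 6.410 × 0.03780 = 0.2423 m/day.
Seepage velocity v = q / n_e = 0.2423 / 0.21 = 1.154 m/day.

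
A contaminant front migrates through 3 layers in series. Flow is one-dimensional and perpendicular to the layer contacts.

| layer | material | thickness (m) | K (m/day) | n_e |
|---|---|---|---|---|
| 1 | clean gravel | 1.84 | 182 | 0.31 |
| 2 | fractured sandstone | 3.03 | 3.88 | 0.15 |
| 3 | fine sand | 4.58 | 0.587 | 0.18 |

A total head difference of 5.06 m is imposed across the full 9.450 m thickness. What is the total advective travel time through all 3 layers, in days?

3.14

With flow normal to the layers, continuity requires the same specific discharge q through every layer.
Σ(b_i/K_i) = 1.84/182 + 3.03/3.88 + 4.58/0.587 = 8.593 d.
q = Δh / Σ(b_i/K_i) = 5.06 / 8.593 = 0.5888 m/day.
In each layer the seepage velocity is v_i = q/n_i, so the layer transit time is t_i = b_i·n_i / q:
  layer 1 (clean gravel): t_1 = 1.84 × 0.31 / 0.5888 = 0.9687 d
  layer 2 (fractured sandstone): t_2 = 3.03 × 0.15 / 0.5888 = 0.7719 d
  layer 3 (fine sand): t_3 = 4.58 × 0.18 / 0.5888 = 1.400 d
Total t = Σ t_i = 3.141 days.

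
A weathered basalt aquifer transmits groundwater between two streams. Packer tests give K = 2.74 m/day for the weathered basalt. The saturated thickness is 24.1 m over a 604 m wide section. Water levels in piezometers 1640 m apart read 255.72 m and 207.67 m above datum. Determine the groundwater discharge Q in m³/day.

1170

Cross-sectional area A = 604 × 24.1 = 14556 m².
Hydraulic gradient i = (255.72 − 207.67) / 1640 = 48.05 / 1640 = 0.02930.
Darcy's law: Q = K · A · i = 2.740 × 14556 × 0.02930 = 1169 m³/day.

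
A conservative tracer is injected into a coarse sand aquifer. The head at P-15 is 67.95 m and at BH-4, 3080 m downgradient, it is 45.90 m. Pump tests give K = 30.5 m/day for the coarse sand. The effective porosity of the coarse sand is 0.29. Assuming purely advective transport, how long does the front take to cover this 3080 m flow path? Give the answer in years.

11.2

Hydraulic gradient i = (67.95 − 45.90) / 3080 = 22.05 / 3080 = 0.007159.
Darcy flux q = K · i = 30.50 × 0.007159 = 0.2184 m/day.
Seepage velocity v = q / n_e = 0.2184 / 0.29 = 0.7529 m/day.
Travel time t = L / v = 3080 / 0.7529 = 4091 days = 11.20 years.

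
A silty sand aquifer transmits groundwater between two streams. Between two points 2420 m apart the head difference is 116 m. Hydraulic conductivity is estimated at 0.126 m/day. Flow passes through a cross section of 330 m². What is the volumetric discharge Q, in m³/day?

1.99

Hydraulic gradient i = Δh / L = 116 / 2420 = 0.04793.
Darcy's law: Q = K · A · i = 0.1260 × 330.0 × 0.04793 = 1.993 m³/day.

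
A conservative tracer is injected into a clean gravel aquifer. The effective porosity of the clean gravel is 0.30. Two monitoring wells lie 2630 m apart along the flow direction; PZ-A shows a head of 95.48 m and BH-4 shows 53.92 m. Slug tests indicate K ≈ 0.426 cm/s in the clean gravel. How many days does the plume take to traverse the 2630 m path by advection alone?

Convert K: 0.426 cm/s × 864 = 368.1 m/day.
Hydraulic gradient i = (95.48 − 53.92) / 2630 = 41.56 / 2630 = 0.01580.
Darcy flux q = K · i = 368.1 × 0.01580 = 5.816 m/day.
Seepage velocity v = q / n_e = 5.816 / 0.30 = 19.39 m/day.
Travel time t = L / v = 2630 / 19.39 = 135.7 days.

136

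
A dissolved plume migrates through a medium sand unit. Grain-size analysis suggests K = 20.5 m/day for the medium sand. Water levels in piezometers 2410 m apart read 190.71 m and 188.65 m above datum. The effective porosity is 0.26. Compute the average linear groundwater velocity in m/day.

Hydraulic gradient i = (190.71 − 188.65) / 2410 = 2.06 / 2410 = 0.0008548.
Darcy flux q = K · i = 20.50 × 0.0008548 = 0.01752 m/day.
Seepage velocity v = q / n_e = 0.01752 / 0.26 = 0.06740 m/day.

0.0674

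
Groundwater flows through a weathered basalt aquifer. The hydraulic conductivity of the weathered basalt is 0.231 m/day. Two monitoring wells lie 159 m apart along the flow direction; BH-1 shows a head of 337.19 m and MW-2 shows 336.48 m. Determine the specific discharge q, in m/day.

Hydraulic gradient i = (337.19 − 336.48) / 159 = 0.71 / 159 = 0.004465.
Specific discharge q = K · i = 0.2310 × 0.004465 = 0.001032 m/day.

0.00103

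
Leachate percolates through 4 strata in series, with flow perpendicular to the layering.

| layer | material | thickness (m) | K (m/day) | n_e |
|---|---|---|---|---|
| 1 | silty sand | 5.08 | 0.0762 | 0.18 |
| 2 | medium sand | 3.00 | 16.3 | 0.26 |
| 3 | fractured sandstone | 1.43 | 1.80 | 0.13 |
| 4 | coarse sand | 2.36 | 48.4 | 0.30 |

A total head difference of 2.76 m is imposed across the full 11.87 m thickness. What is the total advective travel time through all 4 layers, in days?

63.5

With flow normal to the layers, continuity requires the same specific discharge q through every layer.
Σ(b_i/K_i) = 5.08/0.0762 + 3.00/16.3 + 1.43/1.80 + 2.36/48.4 = 67.69 d.
q = Δh / Σ(b_i/K_i) = 2.76 / 67.69 = 0.04077 m/day.
In each layer the seepage velocity is v_i = q/n_i, so the layer transit time is t_i = b_i·n_i / q:
  layer 1 (silty sand): t_1 = 5.08 × 0.18 / 0.04077 = 22.43 d
  layer 2 (medium sand): t_2 = 3.00 × 0.26 / 0.04077 = 19.13 d
  layer 3 (fractured sandstone): t_3 = 1.43 × 0.13 / 0.04077 = 4.560 d
  layer 4 (coarse sand): t_4 = 2.36 × 0.30 / 0.04077 = 17.36 d
Total t = Σ t_i = 63.48 days.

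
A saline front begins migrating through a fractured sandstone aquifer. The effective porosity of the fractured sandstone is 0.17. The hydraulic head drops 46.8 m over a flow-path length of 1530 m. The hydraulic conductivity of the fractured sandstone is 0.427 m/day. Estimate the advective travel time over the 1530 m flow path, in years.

54.5

Hydraulic gradient i = Δh / L = 46.8 / 1530 = 0.03059.
Darcy flux q = K · i = 0.4270 × 0.03059 = 0.01306 m/day.
Seepage velocity v = q / n_e = 0.01306 / 0.17 = 0.07683 m/day.
Travel time t = L / v = 1530 / 0.07683 = 19914 days = 54.52 years.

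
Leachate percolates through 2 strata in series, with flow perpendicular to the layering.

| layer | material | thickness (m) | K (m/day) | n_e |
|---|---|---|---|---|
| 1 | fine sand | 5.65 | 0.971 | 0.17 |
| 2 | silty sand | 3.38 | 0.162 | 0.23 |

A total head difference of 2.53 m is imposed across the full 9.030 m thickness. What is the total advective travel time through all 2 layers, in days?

18.3

With flow normal to the layers, continuity requires the same specific discharge q through every layer.
Σ(b_i/K_i) = 5.65/0.971 + 3.38/0.162 = 26.68 d.
q = Δh / Σ(b_i/K_i) = 2.53 / 26.68 = 0.09482 m/day.
In each layer the seepage velocity is v_i = q/n_i, so the layer transit time is t_i = b_i·n_i / q:
  layer 1 (fine sand): t_1 = 5.65 × 0.17 / 0.09482 = 10.13 d
  layer 2 (silty sand): t_2 = 3.38 × 0.23 / 0.09482 = 8.199 d
Total t = Σ t_i = 18.33 days.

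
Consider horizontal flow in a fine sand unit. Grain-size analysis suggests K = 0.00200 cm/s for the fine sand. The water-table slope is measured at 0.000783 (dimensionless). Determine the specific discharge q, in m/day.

Convert K: 0.00200 cm/s × 864 = 1.728 m/day.
Hydraulic gradient i = 0.000783.
Specific discharge q = K · i = 1.728 × 0.0007830 = 0.001353 m/day.

0.00135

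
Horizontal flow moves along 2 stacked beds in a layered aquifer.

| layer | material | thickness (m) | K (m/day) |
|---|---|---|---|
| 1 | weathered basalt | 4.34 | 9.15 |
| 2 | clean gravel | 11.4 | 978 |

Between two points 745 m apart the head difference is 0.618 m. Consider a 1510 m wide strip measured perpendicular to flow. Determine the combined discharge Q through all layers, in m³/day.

14000

Flow is parallel to layering, so each bed carries its own Darcy discharge and the transmissivities add.
Σ(K_i·b_i) = 9.15×4.34 + 978×11.4 = 11189 m²/day.
Hydraulic gradient i = Δh / L = 0.618 / 745 = 0.0008295.
Q = Σ(K_i·b_i) · W · i = 11189 × 1510 × 0.0008295 = 14015 m³/day.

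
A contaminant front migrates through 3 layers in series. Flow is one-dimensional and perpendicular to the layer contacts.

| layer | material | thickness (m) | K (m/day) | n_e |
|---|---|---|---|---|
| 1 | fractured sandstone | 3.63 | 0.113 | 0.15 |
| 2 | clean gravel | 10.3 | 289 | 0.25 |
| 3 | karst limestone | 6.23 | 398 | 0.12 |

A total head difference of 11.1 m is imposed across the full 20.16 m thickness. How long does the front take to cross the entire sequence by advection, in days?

With flow normal to the layers, continuity requires the same specific discharge q through every layer.
Σ(b_i/K_i) = 3.63/0.113 + 10.3/289 + 6.23/398 = 32.18 d.
q = Δh / Σ(b_i/K_i) = 11.1 / 32.18 = 0.3450 m/day.
In each layer the seepage velocity is v_i = q/n_i, so the layer transit time is t_i = b_i·n_i / q:
  layer 1 (fractured sandstone): t_1 = 3.63 × 0.15 / 0.3450 = 1.578 d
  layer 2 (clean gravel): t_2 = 10.3 × 0.25 / 0.3450 = 7.464 d
  layer 3 (karst limestone): t_3 = 6.23 × 0.12 / 0.3450 = 2.167 d
Total t = Σ t_i = 11.21 days.

11.2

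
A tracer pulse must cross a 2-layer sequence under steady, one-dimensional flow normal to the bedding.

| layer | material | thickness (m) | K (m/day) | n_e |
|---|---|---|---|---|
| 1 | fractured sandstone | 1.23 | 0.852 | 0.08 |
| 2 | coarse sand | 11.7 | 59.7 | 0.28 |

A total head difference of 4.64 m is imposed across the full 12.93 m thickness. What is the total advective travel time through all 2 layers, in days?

With flow normal to the layers, continuity requires the same specific discharge q through every layer.
Σ(b_i/K_i) = 1.23/0.852 + 11.7/59.7 = 1.640 d.
q = Δh / Σ(b_i/K_i) = 4.64 / 1.640 = 2.830 m/day.
In each layer the seepage velocity is v_i = q/n_i, so the layer transit time is t_i = b_i·n_i / q:
  layer 1 (fractured sandstone): t_1 = 1.23 × 0.08 / 2.830 = 0.03477 d
  layer 2 (coarse sand): t_2 = 11.7 × 0.28 / 2.830 = 1.158 d
Total t = Σ t_i = 1.192 days.

1.19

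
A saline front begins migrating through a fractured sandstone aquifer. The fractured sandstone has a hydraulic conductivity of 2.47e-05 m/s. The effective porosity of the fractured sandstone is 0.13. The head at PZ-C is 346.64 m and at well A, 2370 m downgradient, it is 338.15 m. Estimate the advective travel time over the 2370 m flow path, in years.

Convert K: 2.47e-05 m/s × 86400 = 2.134 m/day.
Hydraulic gradient i = (346.64 − 338.15) / 2370 = 8.49 / 2370 = 0.003582.
Darcy flux q = K · i = 2.134 × 0.003582 = 0.007645 m/day.
Seepage velocity v = q / n_e = 0.007645 / 0.13 = 0.05881 m/day.
Travel time t = L / v = 2370 / 0.05881 = 40302 days = 110.3 years.

110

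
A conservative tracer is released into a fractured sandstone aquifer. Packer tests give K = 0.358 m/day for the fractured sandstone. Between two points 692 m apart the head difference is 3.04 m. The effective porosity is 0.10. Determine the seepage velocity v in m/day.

Hydraulic gradient i = Δh / L = 3.04 / 692 = 0.004393.
Darcy flux q = K · i = 0.3580 × 0.004393 = 0.001573 m/day.
Seepage velocity v = q / n_e = 0.001573 / 0.10 = 0.01573 m/day.

0.0157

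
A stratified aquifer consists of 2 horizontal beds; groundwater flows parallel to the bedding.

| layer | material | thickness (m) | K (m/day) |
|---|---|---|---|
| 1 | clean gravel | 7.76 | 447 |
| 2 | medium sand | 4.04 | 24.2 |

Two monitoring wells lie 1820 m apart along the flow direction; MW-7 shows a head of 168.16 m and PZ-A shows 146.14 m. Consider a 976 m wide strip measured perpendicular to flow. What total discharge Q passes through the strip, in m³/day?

Flow is parallel to layering, so each bed carries its own Darcy discharge and the transmissivities add.
Σ(K_i·b_i) = 447×7.76 + 24.2×4.04 = 3566 m²/day.
Hydraulic gradient i = (168.16 − 146.14) / 1820 = 22.02 / 1820 = 0.01210.
Q = Σ(K_i·b_i) · W · i = 3566 × 976 × 0.01210 = 42115 m³/day.

42100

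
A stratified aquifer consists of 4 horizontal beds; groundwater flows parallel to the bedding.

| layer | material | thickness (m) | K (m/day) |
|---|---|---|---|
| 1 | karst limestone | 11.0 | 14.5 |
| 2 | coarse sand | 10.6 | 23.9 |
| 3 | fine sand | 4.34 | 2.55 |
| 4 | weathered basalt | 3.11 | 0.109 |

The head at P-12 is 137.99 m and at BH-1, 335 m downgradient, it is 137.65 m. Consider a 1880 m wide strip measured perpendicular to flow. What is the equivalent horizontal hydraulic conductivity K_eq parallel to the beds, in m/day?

Flow is parallel to layering, so each bed carries its own Darcy discharge and the transmissivities add.
Σ(K_i·b_i) = 14.5×11.0 + 23.9×10.6 + 2.55×4.34 + 0.109×3.11 = 424.2 m²/day.
Total thickness b = 29.05 m, so K_eq = Σ(K_i·b_i)/b = 14.60 m/day.

14.6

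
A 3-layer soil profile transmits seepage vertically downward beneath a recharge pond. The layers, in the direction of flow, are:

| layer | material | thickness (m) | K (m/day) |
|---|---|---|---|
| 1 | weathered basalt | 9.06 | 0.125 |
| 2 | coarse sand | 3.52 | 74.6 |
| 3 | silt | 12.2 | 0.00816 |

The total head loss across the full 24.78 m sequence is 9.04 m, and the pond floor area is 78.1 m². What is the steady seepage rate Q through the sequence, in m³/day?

0.450

Flow is perpendicular to layering, so the layers act in series and the equivalent K is the thickness-weighted harmonic mean.
Total thickness L = 9.06 + 3.52 + 12.2 = 24.78 m.
Σ(b_i/K_i) = 9.06/0.125 + 3.52/74.6 + 12.2/0.00816 = 1568 d.
K_eq = L / Σ(b_i/K_i) = 24.78 / 1568 = 0.01581 m/day.
Q = K_eq · A · (Δh/L) = 0.01581 × 78.1 × (9.04/24.78) = 0.4504 m³/day.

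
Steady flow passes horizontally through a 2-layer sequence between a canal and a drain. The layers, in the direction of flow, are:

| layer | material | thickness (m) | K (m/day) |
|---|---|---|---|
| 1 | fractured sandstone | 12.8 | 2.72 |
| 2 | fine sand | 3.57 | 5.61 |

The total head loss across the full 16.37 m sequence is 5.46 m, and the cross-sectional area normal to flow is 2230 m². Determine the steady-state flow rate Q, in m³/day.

Flow is perpendicular to layering, so the layers act in series and the equivalent K is the thickness-weighted harmonic mean.
Total thickness L = 12.8 + 3.57 = 16.37 m.
Σ(b_i/K_i) = 12.8/2.72 + 3.57/5.61 = 5.342 d.
K_eq = L / Σ(b_i/K_i) = 16.37 / 5.342 = 3.064 m/day.
Q = K_eq · A · (Δh/L) = 3.064 × 2230 × (5.46/16.37) = 2279 m³/day.

2280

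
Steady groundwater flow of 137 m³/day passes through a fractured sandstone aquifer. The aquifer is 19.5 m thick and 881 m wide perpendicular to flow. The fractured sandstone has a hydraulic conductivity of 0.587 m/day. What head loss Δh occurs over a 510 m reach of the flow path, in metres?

6.93

Cross-sectional area A = 881 × 19.5 = 17180 m².
From Q = K·A·i, i = Q / (K·A) = 137 / (0.5870 × 17180) = 0.01359.
Head loss Δh = i · L = 0.01359 × 510 = 6.929 m.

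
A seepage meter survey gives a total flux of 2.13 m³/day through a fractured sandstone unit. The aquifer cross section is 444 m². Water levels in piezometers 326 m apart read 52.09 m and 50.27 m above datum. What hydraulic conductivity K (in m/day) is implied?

Hydraulic gradient i = (52.09 − 50.27) / 326 = 1.82 / 326 = 0.005583.
From Q = K·A·i, K = Q / (A·i) = 2.13 / (444.0 × 0.005583) = 0.8593 m/day.

0.859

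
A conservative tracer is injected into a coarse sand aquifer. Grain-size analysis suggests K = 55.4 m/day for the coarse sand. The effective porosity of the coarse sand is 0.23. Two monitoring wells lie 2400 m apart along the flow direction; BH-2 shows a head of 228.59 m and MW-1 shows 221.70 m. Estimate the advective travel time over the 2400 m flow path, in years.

Hydraulic gradient i = (228.59 − 221.70) / 2400 = 6.89 / 2400 = 0.002871.
Darcy flux q = K · i = 55.40 × 0.002871 = 0.1590 m/day.
Seepage velocity v = q / n_e = 0.1590 / 0.23 = 0.6915 m/day.
Travel time t = L / v = 2400 / 0.6915 = 3471 days = 9.502 years.

9.50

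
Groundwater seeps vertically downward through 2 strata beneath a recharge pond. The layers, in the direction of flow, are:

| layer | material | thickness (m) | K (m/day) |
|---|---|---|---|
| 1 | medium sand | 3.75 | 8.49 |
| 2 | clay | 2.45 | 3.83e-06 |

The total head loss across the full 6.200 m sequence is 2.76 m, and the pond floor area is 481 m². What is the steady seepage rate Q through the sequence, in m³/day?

Flow is perpendicular to layering, so the layers act in series and the equivalent K is the thickness-weighted harmonic mean.
Total thickness L = 3.75 + 2.45 = 6.200 m.
Σ(b_i/K_i) = 3.75/8.49 + 2.45/3.83e-06 = 6.397e+05 d.
K_eq = L / Σ(b_i/K_i) = 6.200 / 6.397e+05 = 9.692e-06 m/day.
Q = K_eq · A · (Δh/L) = 9.692e-06 × 481 × (2.76/6.200) = 0.002075 m³/day.

0.00208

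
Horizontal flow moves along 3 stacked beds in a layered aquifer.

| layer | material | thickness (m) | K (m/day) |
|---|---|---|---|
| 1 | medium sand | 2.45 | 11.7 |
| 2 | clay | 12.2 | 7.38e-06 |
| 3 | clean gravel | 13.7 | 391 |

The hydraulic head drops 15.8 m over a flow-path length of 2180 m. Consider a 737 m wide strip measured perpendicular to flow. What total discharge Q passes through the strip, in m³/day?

Flow is parallel to layering, so each bed carries its own Darcy discharge and the transmissivities add.
Σ(K_i·b_i) = 11.7×2.45 + 7.38e-06×12.2 + 391×13.7 = 5385 m²/day.
Hydraulic gradient i = Δh / L = 15.8 / 2180 = 0.007248.
Q = Σ(K_i·b_i) · W · i = 5385 × 737 × 0.007248 = 28766 m³/day.

28800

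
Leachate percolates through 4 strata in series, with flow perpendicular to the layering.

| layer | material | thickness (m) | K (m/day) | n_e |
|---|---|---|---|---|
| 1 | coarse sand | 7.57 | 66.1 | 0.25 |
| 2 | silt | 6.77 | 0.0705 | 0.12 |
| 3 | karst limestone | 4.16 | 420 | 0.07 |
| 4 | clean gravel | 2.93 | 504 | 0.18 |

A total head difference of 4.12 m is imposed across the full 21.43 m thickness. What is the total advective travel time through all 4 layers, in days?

82.2

With flow normal to the layers, continuity requires the same specific discharge q through every layer.
Σ(b_i/K_i) = 7.57/66.1 + 6.77/0.0705 + 4.16/420 + 2.93/504 = 96.16 d.
q = Δh / Σ(b_i/K_i) = 4.12 / 96.16 = 0.04285 m/day.
In each layer the seepage velocity is v_i = q/n_i, so the layer transit time is t_i = b_i·n_i / q:
  layer 1 (coarse sand): t_1 = 7.57 × 0.25 / 0.04285 = 44.17 d
  layer 2 (silt): t_2 = 6.77 × 0.12 / 0.04285 = 18.96 d
  layer 3 (karst limestone): t_3 = 4.16 × 0.07 / 0.04285 = 6.796 d
  layer 4 (clean gravel): t_4 = 2.93 × 0.18 / 0.04285 = 12.31 d
Total t = Σ t_i = 82.24 days.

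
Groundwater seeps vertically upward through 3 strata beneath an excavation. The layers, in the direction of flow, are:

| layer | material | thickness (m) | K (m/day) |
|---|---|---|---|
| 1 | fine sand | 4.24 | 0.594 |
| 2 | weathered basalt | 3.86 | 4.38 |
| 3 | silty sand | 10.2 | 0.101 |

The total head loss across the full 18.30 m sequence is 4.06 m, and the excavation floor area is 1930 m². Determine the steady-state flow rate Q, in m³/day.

Flow is perpendicular to layering, so the layers act in series and the equivalent K is the thickness-weighted harmonic mean.
Total thickness L = 4.24 + 3.86 + 10.2 = 18.30 m.
Σ(b_i/K_i) = 4.24/0.594 + 3.86/4.38 + 10.2/0.101 = 109.0 d.
K_eq = L / Σ(b_i/K_i) = 18.30 / 109.0 = 0.1679 m/day.
Q = K_eq · A · (Δh/L) = 0.1679 × 1930 × (4.06/18.30) = 71.88 m³/day.

71.9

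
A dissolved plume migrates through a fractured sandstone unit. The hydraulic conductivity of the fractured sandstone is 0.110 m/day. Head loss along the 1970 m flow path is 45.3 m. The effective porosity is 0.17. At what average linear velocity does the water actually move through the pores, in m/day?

0.0149

Hydraulic gradient i = Δh / L = 45.3 / 1970 = 0.02299.
Darcy flux q = K · i = 0.1100 × 0.02299 = 0.002529 m/day.
Seepage velocity v = q / n_e = 0.002529 / 0.17 = 0.01488 m/day.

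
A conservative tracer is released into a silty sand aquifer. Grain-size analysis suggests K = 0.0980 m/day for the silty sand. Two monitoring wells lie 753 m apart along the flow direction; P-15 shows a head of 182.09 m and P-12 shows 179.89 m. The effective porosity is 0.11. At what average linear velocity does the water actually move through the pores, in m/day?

0.00260

Hydraulic gradient i = (182.09 − 179.89) / 753 = 2.2 / 753 = 0.002922.
Darcy flux q = K · i = 0.09800 × 0.002922 = 0.0002863 m/day.
Seepage velocity v = q / n_e = 0.0002863 / 0.11 = 0.002603 m/day.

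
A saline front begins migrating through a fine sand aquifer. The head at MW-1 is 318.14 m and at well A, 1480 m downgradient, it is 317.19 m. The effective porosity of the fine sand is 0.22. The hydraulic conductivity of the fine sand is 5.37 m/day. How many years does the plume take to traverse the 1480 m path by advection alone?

Hydraulic gradient i = (318.14 − 317.19) / 1480 = 0.95 / 1480 = 0.0006419.
Darcy flux q = K · i = 5.370 × 0.0006419 = 0.003447 m/day.
Seepage velocity v = q / n_e = 0.003447 / 0.22 = 0.01567 m/day.
Travel time t = L / v = 1480 / 0.01567 = 94460 days = 258.6 years.

259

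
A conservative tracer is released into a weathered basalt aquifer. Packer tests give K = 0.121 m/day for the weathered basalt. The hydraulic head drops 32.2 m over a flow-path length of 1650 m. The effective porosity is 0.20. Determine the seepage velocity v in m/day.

0.0118

Hydraulic gradient i = Δh / L = 32.2 / 1650 = 0.01952.
Darcy flux q = K · i = 0.1210 × 0.01952 = 0.002361 m/day.
Seepage velocity v = q / n_e = 0.002361 / 0.20 = 0.01181 m/day.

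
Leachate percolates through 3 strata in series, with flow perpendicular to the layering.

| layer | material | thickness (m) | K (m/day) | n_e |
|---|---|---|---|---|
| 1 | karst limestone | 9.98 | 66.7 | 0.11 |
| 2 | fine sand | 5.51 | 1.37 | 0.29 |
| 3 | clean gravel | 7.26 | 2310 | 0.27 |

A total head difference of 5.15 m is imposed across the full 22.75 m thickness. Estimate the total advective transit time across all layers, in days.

With flow normal to the layers, continuity requires the same specific discharge q through every layer.
Σ(b_i/K_i) = 9.98/66.7 + 5.51/1.37 + 7.26/2310 = 4.175 d.
q = Δh / Σ(b_i/K_i) = 5.15 / 4.175 = 1.234 m/day.
In each layer the seepage velocity is v_i = q/n_i, so the layer transit time is t_i = b_i·n_i / q:
  layer 1 (karst limestone): t_1 = 9.98 × 0.11 / 1.234 = 0.8899 d
  layer 2 (fine sand): t_2 = 5.51 × 0.29 / 1.234 = 1.295 d
  layer 3 (clean gravel): t_3 = 7.26 × 0.27 / 1.234 = 1.589 d
Total t = Σ t_i = 3.774 days.

3.77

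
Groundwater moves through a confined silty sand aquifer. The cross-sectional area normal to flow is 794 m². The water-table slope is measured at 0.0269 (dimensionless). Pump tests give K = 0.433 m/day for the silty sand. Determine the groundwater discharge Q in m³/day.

9.25

Hydraulic gradient i = 0.0269.
Darcy's law: Q = K · A · i = 0.4330 × 794.0 × 0.02690 = 9.248 m³/day.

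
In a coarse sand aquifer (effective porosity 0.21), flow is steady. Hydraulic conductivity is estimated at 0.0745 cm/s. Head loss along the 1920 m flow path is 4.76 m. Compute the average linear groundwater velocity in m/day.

0.760

Convert K: 0.0745 cm/s × 864 = 64.37 m/day.
Hydraulic gradient i = Δh / L = 4.76 / 1920 = 0.002479.
Darcy flux q = K · i = 64.37 × 0.002479 = 0.1596 m/day.
Seepage velocity v = q / n_e = 0.1596 / 0.21 = 0.7599 m/day.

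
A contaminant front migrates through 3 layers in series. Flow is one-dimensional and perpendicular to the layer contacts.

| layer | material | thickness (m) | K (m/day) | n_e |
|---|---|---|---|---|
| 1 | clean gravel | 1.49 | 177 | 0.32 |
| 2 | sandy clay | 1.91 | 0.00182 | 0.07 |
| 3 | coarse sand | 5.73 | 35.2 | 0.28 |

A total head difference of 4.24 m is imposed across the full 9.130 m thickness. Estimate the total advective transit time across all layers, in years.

1.50

With flow normal to the layers, continuity requires the same specific discharge q through every layer.
Σ(b_i/K_i) = 1.49/177 + 1.91/0.00182 + 5.73/35.2 = 1050 d.
q = Δh / Σ(b_i/K_i) = 4.24 / 1050 = 0.004040 m/day.
In each layer the seepage velocity is v_i = q/n_i, so the layer transit time is t_i = b_i·n_i / q:
  layer 1 (clean gravel): t_1 = 1.49 × 0.32 / 0.004040 = 118.0 d
  layer 2 (sandy clay): t_2 = 1.91 × 0.07 / 0.004040 = 33.10 d
  layer 3 (coarse sand): t_3 = 5.73 × 0.28 / 0.004040 = 397.2 d
Total t = Σ t_i = 548.3 days = 1.501 years.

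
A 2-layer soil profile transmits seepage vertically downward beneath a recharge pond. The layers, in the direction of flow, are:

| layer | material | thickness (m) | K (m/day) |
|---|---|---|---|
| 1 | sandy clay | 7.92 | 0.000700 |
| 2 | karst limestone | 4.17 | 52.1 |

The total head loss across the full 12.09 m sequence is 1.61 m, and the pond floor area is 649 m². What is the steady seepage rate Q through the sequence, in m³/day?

0.0924

Flow is perpendicular to layering, so the layers act in series and the equivalent K is the thickness-weighted harmonic mean.
Total thickness L = 7.92 + 4.17 = 12.09 m.
Σ(b_i/K_i) = 7.92/0.000700 + 4.17/52.1 = 11314 d.
K_eq = L / Σ(b_i/K_i) = 12.09 / 11314 = 0.001069 m/day.
Q = K_eq · A · (Δh/L) = 0.001069 × 649 × (1.61/12.09) = 0.09235 m³/day.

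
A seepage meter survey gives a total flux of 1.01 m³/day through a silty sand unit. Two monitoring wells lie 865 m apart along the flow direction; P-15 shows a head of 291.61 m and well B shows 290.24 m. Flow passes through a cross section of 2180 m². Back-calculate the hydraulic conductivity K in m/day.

0.293

Hydraulic gradient i = (291.61 − 290.24) / 865 = 1.37 / 865 = 0.001584.
From Q = K·A·i, K = Q / (A·i) = 1.01 / (2180 × 0.001584) = 0.2925 m/day.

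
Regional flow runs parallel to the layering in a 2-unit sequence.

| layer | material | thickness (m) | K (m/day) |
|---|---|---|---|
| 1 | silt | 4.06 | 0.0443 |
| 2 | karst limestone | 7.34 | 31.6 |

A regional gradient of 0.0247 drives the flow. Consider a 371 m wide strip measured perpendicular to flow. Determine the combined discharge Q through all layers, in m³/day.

2130

Flow is parallel to layering, so each bed carries its own Darcy discharge and the transmissivities add.
Σ(K_i·b_i) = 0.0443×4.06 + 31.6×7.34 = 232.1 m²/day.
Hydraulic gradient i = 0.0247.
Q = Σ(K_i·b_i) · W · i = 232.1 × 371 × 0.02470 = 2127 m³/day.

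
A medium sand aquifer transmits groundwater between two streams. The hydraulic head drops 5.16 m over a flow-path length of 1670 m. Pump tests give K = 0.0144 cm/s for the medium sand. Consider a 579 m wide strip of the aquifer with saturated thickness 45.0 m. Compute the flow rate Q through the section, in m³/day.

1000

Convert K: 0.0144 cm/s × 864 = 12.44 m/day.
Cross-sectional area A = 579 × 45.0 = 26055 m².
Hydraulic gradient i = Δh / L = 5.16 / 1670 = 0.003090.
Darcy's law: Q = K · A · i = 12.44 × 26055 × 0.003090 = 1002 m³/day.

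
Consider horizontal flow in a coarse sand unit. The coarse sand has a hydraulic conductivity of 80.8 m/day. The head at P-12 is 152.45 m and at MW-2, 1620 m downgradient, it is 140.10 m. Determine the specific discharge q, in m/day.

0.616

Hydraulic gradient i = (152.45 − 140.10) / 1620 = 12.35 / 1620 = 0.007623.
Specific discharge q = K · i = 80.80 × 0.007623 = 0.6160 m/day.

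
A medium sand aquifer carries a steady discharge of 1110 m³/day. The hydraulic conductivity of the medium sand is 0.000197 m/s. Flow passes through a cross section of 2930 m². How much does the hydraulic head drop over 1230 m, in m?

27.4

Convert K: 0.000197 m/s × 86400 = 17.02 m/day.
From Q = K·A·i, i = Q / (K·A) = 1110 / (17.02 × 2930) = 0.02226.
Head loss Δh = i · L = 0.02226 × 1230 = 27.38 m.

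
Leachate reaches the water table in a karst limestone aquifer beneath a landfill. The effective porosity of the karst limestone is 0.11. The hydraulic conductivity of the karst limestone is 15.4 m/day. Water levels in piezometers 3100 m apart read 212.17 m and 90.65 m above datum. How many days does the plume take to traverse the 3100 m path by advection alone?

Hydraulic gradient i = (212.17 − 90.65) / 3100 = 121.52 / 3100 = 0.03920.
Darcy flux q = K · i = 15.40 × 0.03920 = 0.6037 m/day.
Seepage velocity v = q / n_e = 0.6037 / 0.11 = 5.488 m/day.
Travel time t = L / v = 3100 / 5.488 = 564.9 days.

565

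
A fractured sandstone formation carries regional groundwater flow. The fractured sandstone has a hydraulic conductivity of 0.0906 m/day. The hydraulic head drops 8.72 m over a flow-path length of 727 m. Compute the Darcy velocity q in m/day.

0.00109

Hydraulic gradient i = Δh / L = 8.72 / 727 = 0.01199.
Specific discharge q = K · i = 0.09060 × 0.01199 = 0.001087 m/day.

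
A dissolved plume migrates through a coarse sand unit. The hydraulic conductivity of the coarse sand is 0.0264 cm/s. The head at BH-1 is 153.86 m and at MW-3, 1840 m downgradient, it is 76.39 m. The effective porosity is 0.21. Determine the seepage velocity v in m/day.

Convert K: 0.0264 cm/s × 864 = 22.81 m/day.
Hydraulic gradient i = (153.86 − 76.39) / 1840 = 77.47 / 1840 = 0.04210.
Darcy flux q = K · i = 22.81 × 0.04210 = 0.9604 m/day.
Seepage velocity v = q / n_e = 0.9604 / 0.21 = 4.573 m/day.

4.57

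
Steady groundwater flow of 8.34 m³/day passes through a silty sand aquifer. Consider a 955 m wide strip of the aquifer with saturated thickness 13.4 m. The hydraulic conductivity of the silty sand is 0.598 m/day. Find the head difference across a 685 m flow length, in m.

Cross-sectional area A = 955 × 13.4 = 12797 m².
From Q = K·A·i, i = Q / (K·A) = 8.34 / (0.5980 × 12797) = 0.001090.
Head loss Δh = i · L = 0.001090 × 685 = 0.7465 m.

0.747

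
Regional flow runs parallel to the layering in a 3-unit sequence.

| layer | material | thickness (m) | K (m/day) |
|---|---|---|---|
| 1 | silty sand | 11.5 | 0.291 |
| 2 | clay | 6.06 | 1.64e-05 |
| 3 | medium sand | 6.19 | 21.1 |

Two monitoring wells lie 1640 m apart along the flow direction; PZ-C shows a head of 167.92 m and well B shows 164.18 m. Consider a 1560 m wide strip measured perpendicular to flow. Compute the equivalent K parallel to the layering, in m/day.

Flow is parallel to layering, so each bed carries its own Darcy discharge and the transmissivities add.
Σ(K_i·b_i) = 0.291×11.5 + 1.64e-05×6.06 + 21.1×6.19 = 134.0 m²/day.
Total thickness b = 23.75 m, so K_eq = Σ(K_i·b_i)/b = 5.640 m/day.

5.64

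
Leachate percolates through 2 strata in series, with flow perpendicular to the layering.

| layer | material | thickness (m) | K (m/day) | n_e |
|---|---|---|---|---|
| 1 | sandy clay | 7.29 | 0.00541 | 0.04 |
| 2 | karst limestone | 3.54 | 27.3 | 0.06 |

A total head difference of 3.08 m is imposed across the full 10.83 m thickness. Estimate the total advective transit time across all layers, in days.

With flow normal to the layers, continuity requires the same specific discharge q through every layer.
Σ(b_i/K_i) = 7.29/0.00541 + 3.54/27.3 = 1348 d.
q = Δh / Σ(b_i/K_i) = 3.08 / 1348 = 0.002285 m/day.
In each layer the seepage velocity is v_i = q/n_i, so the layer transit time is t_i = b_i·n_i / q:
  layer 1 (sandy clay): t_1 = 7.29 × 0.04 / 0.002285 = 127.6 d
  layer 2 (karst limestone): t_2 = 3.54 × 0.06 / 0.002285 = 92.93 d
Total t = Σ t_i = 220.5 days.

221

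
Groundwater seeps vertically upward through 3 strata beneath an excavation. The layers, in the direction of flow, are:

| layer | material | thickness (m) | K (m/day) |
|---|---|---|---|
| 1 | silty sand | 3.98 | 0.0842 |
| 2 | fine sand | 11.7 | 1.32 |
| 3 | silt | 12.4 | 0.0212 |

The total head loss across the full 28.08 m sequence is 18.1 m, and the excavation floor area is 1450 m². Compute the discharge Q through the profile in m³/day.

40.9

Flow is perpendicular to layering, so the layers act in series and the equivalent K is the thickness-weighted harmonic mean.
Total thickness L = 3.98 + 11.7 + 12.4 = 28.08 m.
Σ(b_i/K_i) = 3.98/0.0842 + 11.7/1.32 + 12.4/0.0212 = 641.0 d.
K_eq = L / Σ(b_i/K_i) = 28.08 / 641.0 = 0.04380 m/day.
Q = K_eq · A · (Δh/L) = 0.04380 × 1450 × (18.1/28.08) = 40.94 m³/day.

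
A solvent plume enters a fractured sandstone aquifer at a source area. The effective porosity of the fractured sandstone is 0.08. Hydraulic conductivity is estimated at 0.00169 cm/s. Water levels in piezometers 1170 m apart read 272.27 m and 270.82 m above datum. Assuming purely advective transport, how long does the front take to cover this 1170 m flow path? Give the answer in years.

Convert K: 0.00169 cm/s × 864 = 1.460 m/day.
Hydraulic gradient i = (272.27 − 270.82) / 1170 = 1.45 / 1170 = 0.001239.
Darcy flux q = K · i = 1.460 × 0.001239 = 0.001810 m/day.
Seepage velocity v = q / n_e = 0.001810 / 0.08 = 0.02262 m/day.
Travel time t = L / v = 1170 / 0.02262 = 51724 days = 141.6 years.

142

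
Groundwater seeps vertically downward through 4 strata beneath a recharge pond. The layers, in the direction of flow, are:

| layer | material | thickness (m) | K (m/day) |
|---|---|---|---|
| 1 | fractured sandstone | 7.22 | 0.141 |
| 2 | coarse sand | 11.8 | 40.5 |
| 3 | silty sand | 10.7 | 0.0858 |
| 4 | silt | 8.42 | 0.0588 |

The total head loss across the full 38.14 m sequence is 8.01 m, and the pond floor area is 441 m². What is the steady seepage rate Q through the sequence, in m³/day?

Flow is perpendicular to layering, so the layers act in series and the equivalent K is the thickness-weighted harmonic mean.
Total thickness L = 7.22 + 11.8 + 10.7 + 8.42 = 38.14 m.
Σ(b_i/K_i) = 7.22/0.141 + 11.8/40.5 + 10.7/0.0858 + 8.42/0.0588 = 319.4 d.
K_eq = L / Σ(b_i/K_i) = 38.14 / 319.4 = 0.1194 m/day.
Q = K_eq · A · (Δh/L) = 0.1194 × 441 × (8.01/38.14) = 11.06 m³/day.

11.1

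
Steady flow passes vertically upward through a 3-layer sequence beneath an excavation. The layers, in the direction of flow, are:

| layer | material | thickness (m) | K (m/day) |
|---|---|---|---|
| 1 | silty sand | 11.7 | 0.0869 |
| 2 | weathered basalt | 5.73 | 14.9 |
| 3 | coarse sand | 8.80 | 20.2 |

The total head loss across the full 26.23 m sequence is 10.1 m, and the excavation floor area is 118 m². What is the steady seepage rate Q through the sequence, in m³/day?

Flow is perpendicular to layering, so the layers act in series and the equivalent K is the thickness-weighted harmonic mean.
Total thickness L = 11.7 + 5.73 + 8.80 = 26.23 m.
Σ(b_i/K_i) = 11.7/0.0869 + 5.73/14.9 + 8.80/20.2 = 135.5 d.
K_eq = L / Σ(b_i/K_i) = 26.23 / 135.5 = 0.1936 m/day.
Q = K_eq · A · (Δh/L) = 0.1936 × 118 × (10.1/26.23) = 8.798 m³/day.

8.80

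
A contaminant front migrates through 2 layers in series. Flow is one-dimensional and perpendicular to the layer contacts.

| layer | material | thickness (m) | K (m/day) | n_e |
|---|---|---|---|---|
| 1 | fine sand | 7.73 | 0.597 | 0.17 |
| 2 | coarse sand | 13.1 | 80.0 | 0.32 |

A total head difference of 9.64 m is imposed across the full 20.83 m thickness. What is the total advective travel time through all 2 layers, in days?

7.49

With flow normal to the layers, continuity requires the same specific discharge q through every layer.
Σ(b_i/K_i) = 7.73/0.597 + 13.1/80.0 = 13.11 d.
q = Δh / Σ(b_i/K_i) = 9.64 / 13.11 = 0.7352 m/day.
In each layer the seepage velocity is v_i = q/n_i, so the layer transit time is t_i = b_i·n_i / q:
  layer 1 (fine sand): t_1 = 7.73 × 0.17 / 0.7352 = 1.787 d
  layer 2 (coarse sand): t_2 = 13.1 × 0.32 / 0.7352 = 5.702 d
Total t = Σ t_i = 7.489 days.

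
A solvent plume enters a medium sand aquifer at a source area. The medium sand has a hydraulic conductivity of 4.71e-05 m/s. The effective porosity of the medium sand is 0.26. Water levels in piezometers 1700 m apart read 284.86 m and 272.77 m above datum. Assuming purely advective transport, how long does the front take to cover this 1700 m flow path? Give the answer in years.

Convert K: 4.71e-05 m/s × 86400 = 4.069 m/day.
Hydraulic gradient i = (284.86 − 272.77) / 1700 = 12.09 / 1700 = 0.007112.
Darcy flux q = K · i = 4.069 × 0.007112 = 0.02894 m/day.
Seepage velocity v = q / n_e = 0.02894 / 0.26 = 0.1113 m/day.
Travel time t = L / v = 1700 / 0.1113 = 15273 days = 41.81 years.

41.8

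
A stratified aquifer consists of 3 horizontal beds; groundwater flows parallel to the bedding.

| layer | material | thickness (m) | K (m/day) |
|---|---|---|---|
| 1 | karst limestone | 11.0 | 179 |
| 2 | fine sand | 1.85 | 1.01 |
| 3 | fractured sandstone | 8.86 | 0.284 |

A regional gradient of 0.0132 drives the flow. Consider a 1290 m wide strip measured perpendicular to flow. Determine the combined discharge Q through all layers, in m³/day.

Flow is parallel to layering, so each bed carries its own Darcy discharge and the transmissivities add.
Σ(K_i·b_i) = 179×11.0 + 1.01×1.85 + 0.284×8.86 = 1973 m²/day.
Hydraulic gradient i = 0.0132.
Q = Σ(K_i·b_i) · W · i = 1973 × 1290 × 0.01320 = 33603 m³/day.

33600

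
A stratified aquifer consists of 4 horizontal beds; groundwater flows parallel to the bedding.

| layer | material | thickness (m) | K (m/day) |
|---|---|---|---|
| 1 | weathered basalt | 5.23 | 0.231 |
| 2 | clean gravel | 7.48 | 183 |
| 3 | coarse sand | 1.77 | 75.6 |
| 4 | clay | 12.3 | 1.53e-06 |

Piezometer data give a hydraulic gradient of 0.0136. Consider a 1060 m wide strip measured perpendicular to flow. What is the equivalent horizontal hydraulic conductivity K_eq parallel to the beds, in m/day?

56.2

Flow is parallel to layering, so each bed carries its own Darcy discharge and the transmissivities add.
Σ(K_i·b_i) = 0.231×5.23 + 183×7.48 + 75.6×1.77 + 1.53e-06×12.3 = 1504 m²/day.
Total thickness b = 26.78 m, so K_eq = Σ(K_i·b_i)/b = 56.16 m/day.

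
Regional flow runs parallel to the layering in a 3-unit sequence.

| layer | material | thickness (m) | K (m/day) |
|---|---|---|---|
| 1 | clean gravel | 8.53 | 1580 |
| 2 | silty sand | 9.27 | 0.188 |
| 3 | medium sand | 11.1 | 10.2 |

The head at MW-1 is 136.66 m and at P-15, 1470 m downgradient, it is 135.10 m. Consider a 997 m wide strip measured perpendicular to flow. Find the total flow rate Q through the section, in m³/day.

14400

Flow is parallel to layering, so each bed carries its own Darcy discharge and the transmissivities add.
Σ(K_i·b_i) = 1580×8.53 + 0.188×9.27 + 10.2×11.1 = 13592 m²/day.
Hydraulic gradient i = (136.66 − 135.10) / 1470 = 1.56 / 1470 = 0.001061.
Q = Σ(K_i·b_i) · W · i = 13592 × 997 × 0.001061 = 14381 m³/day.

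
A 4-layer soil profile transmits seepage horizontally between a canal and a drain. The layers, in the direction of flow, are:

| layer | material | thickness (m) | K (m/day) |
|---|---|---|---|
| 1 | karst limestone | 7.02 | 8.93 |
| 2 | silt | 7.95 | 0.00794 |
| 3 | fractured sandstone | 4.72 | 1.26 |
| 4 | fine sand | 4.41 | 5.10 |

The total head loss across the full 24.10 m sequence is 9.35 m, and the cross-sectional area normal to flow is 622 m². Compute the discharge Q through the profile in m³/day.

Flow is perpendicular to layering, so the layers act in series and the equivalent K is the thickness-weighted harmonic mean.
Total thickness L = 7.02 + 7.95 + 4.72 + 4.41 = 24.10 m.
Σ(b_i/K_i) = 7.02/8.93 + 7.95/0.00794 + 4.72/1.26 + 4.41/5.10 = 1007 d.
K_eq = L / Σ(b_i/K_i) = 24.10 / 1007 = 0.02394 m/day.
Q = K_eq · A · (Δh/L) = 0.02394 × 622 × (9.35/24.10) = 5.777 m³/day.

5.78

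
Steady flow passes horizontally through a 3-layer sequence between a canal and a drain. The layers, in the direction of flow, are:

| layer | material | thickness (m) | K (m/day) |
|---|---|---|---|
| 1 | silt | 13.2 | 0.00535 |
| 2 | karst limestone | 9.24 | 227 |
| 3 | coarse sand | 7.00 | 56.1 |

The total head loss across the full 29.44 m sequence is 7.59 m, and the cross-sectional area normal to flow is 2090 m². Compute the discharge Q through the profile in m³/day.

Flow is perpendicular to layering, so the layers act in series and the equivalent K is the thickness-weighted harmonic mean.
Total thickness L = 13.2 + 9.24 + 7.00 = 29.44 m.
Σ(b_i/K_i) = 13.2/0.00535 + 9.24/227 + 7.00/56.1 = 2467 d.
K_eq = L / Σ(b_i/K_i) = 29.44 / 2467 = 0.01193 m/day.
Q = K_eq · A · (Δh/L) = 0.01193 × 2090 × (7.59/29.44) = 6.429 m³/day.

6.43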